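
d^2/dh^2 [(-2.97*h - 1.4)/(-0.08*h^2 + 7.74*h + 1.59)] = ((45.7516 - 1.4256*h)*(-0.08*h^2 + 7.74*h + 1.59) - (0.16*h - 7.74)*(0.32*h - 15.48)*(2.97*h + 1.4))/(-0.08*h^2 + 7.74*h + 1.59)^3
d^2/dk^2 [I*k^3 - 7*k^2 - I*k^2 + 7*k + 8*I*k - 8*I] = 6*I*k - 14 - 2*I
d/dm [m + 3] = 1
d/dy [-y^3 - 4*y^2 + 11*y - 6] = -3*y^2 - 8*y + 11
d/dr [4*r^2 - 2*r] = 8*r - 2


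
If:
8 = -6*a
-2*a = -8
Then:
No Solution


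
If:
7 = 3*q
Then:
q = 7/3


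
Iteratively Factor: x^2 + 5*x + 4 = (x + 1)*(x + 4)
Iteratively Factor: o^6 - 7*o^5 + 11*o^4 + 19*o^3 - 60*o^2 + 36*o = (o + 2)*(o^5 - 9*o^4 + 29*o^3 - 39*o^2 + 18*o) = (o - 3)*(o + 2)*(o^4 - 6*o^3 + 11*o^2 - 6*o) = o*(o - 3)*(o + 2)*(o^3 - 6*o^2 + 11*o - 6) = o*(o - 3)*(o - 1)*(o + 2)*(o^2 - 5*o + 6) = o*(o - 3)^2*(o - 1)*(o + 2)*(o - 2)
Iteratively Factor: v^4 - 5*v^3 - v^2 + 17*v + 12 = (v - 3)*(v^3 - 2*v^2 - 7*v - 4) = (v - 3)*(v + 1)*(v^2 - 3*v - 4) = (v - 3)*(v + 1)^2*(v - 4)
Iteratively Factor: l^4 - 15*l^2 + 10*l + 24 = (l - 3)*(l^3 + 3*l^2 - 6*l - 8) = (l - 3)*(l + 4)*(l^2 - l - 2) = (l - 3)*(l + 1)*(l + 4)*(l - 2)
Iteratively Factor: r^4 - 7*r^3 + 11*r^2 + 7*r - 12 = (r - 3)*(r^3 - 4*r^2 - r + 4) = (r - 3)*(r + 1)*(r^2 - 5*r + 4) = (r - 4)*(r - 3)*(r + 1)*(r - 1)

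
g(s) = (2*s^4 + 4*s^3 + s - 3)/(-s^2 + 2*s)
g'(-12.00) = 40.17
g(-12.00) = -205.62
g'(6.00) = -29.99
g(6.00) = -144.12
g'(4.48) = -20.72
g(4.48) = -105.02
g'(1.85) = 1385.04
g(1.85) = 171.54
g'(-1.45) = 1.16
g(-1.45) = 1.56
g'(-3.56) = 7.38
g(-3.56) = -6.78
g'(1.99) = 314984.42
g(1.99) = 3109.41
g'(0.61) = 9.89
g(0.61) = -1.42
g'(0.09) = 185.46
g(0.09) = -16.91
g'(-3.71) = 7.92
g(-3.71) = -7.93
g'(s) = (2*s - 2)*(2*s^4 + 4*s^3 + s - 3)/(-s^2 + 2*s)^2 + (8*s^3 + 12*s^2 + 1)/(-s^2 + 2*s) = (-4*s^5 + 8*s^4 + 16*s^3 + s^2 - 6*s + 6)/(s^2*(s^2 - 4*s + 4))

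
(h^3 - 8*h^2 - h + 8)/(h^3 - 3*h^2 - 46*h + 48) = (h + 1)/(h + 6)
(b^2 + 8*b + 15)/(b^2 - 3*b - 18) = (b + 5)/(b - 6)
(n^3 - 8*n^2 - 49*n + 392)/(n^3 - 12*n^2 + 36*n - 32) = (n^2 - 49)/(n^2 - 4*n + 4)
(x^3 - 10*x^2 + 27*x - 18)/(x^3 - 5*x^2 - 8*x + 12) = (x - 3)/(x + 2)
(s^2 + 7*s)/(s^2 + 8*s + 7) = s/(s + 1)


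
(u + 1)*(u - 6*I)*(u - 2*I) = u^3 + u^2 - 8*I*u^2 - 12*u - 8*I*u - 12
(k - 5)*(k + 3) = k^2 - 2*k - 15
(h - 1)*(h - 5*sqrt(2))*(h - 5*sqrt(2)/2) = h^3 - 15*sqrt(2)*h^2/2 - h^2 + 15*sqrt(2)*h/2 + 25*h - 25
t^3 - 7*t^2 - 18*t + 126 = (t - 7)*(t - 3*sqrt(2))*(t + 3*sqrt(2))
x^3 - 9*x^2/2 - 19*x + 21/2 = (x - 7)*(x - 1/2)*(x + 3)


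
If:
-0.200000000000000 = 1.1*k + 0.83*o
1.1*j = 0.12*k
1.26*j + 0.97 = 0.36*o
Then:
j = -0.19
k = -1.72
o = 2.04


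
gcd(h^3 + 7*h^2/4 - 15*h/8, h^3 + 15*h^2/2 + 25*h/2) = h^2 + 5*h/2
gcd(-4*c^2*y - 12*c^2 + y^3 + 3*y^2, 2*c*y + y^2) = 2*c + y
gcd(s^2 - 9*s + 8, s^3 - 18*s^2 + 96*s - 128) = s - 8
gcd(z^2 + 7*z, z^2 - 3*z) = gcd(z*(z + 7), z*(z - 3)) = z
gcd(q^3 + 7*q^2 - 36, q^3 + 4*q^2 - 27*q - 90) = q^2 + 9*q + 18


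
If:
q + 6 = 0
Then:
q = -6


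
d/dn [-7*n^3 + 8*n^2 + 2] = n*(16 - 21*n)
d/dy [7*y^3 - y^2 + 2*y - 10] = 21*y^2 - 2*y + 2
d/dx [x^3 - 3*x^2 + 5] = 3*x*(x - 2)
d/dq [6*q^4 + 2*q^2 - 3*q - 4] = 24*q^3 + 4*q - 3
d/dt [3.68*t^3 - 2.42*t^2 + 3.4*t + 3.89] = 11.04*t^2 - 4.84*t + 3.4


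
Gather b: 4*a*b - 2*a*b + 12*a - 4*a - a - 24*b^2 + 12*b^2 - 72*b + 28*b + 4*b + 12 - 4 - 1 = 7*a - 12*b^2 + b*(2*a - 40) + 7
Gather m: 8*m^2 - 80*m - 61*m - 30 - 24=8*m^2 - 141*m - 54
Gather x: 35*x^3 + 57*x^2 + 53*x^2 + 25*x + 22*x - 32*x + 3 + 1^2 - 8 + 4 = 35*x^3 + 110*x^2 + 15*x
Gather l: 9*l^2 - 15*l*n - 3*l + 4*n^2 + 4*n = 9*l^2 + l*(-15*n - 3) + 4*n^2 + 4*n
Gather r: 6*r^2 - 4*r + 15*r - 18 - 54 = 6*r^2 + 11*r - 72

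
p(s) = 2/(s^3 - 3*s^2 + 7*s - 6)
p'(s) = 2*(-3*s^2 + 6*s - 7)/(s^3 - 3*s^2 + 7*s - 6)^2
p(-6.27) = -0.00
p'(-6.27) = -0.00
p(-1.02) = -0.12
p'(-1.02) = -0.11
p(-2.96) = -0.03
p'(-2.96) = -0.02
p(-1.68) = -0.06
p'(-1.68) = -0.05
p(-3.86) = -0.01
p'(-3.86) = -0.01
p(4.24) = 0.04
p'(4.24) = -0.03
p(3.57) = 0.08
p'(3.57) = -0.07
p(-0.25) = -0.25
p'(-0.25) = -0.27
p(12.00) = 0.00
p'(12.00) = 0.00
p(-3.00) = -0.02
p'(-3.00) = -0.02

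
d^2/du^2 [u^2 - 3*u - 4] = 2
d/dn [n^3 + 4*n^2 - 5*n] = 3*n^2 + 8*n - 5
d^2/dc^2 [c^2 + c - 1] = 2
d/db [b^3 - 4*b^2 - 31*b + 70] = 3*b^2 - 8*b - 31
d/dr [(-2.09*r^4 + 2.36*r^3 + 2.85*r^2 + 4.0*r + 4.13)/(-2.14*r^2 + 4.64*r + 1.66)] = (8.9452*r^5 - 34.1432*r^4 + 8.0232*r^3 + 33.5368*r^2 + 27.1384*r - 12.5232)/(4.5796*r^4 - 19.8592*r^3 + 14.4248*r^2 + 15.4048*r + 2.7556)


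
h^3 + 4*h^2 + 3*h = h*(h + 1)*(h + 3)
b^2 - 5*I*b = b*(b - 5*I)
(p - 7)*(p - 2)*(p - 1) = p^3 - 10*p^2 + 23*p - 14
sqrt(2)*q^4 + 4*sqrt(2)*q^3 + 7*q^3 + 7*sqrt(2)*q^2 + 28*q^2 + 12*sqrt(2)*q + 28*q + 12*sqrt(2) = (q + 2)^2*(q + 3*sqrt(2))*(sqrt(2)*q + 1)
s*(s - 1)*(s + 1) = s^3 - s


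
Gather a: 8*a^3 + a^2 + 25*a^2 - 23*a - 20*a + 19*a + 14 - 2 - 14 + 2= 8*a^3 + 26*a^2 - 24*a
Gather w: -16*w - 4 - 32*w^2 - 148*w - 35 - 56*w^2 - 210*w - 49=-88*w^2 - 374*w - 88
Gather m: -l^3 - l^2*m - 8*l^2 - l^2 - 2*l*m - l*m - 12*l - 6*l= -l^3 - 9*l^2 - 18*l + m*(-l^2 - 3*l)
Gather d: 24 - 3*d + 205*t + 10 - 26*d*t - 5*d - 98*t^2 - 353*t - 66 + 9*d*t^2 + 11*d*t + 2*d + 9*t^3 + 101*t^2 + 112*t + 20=d*(9*t^2 - 15*t - 6) + 9*t^3 + 3*t^2 - 36*t - 12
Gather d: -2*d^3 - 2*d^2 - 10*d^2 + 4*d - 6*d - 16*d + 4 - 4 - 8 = -2*d^3 - 12*d^2 - 18*d - 8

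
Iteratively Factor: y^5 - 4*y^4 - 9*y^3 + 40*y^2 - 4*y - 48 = (y - 2)*(y^4 - 2*y^3 - 13*y^2 + 14*y + 24) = (y - 2)*(y + 1)*(y^3 - 3*y^2 - 10*y + 24) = (y - 2)^2*(y + 1)*(y^2 - y - 12) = (y - 2)^2*(y + 1)*(y + 3)*(y - 4)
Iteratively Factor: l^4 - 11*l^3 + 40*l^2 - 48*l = (l)*(l^3 - 11*l^2 + 40*l - 48) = l*(l - 4)*(l^2 - 7*l + 12) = l*(l - 4)*(l - 3)*(l - 4)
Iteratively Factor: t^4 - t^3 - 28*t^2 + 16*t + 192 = (t - 4)*(t^3 + 3*t^2 - 16*t - 48) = (t - 4)*(t + 4)*(t^2 - t - 12) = (t - 4)^2*(t + 4)*(t + 3)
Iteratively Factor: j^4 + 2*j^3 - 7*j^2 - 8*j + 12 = (j - 1)*(j^3 + 3*j^2 - 4*j - 12) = (j - 1)*(j + 3)*(j^2 - 4) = (j - 2)*(j - 1)*(j + 3)*(j + 2)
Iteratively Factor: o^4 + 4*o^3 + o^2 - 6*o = (o)*(o^3 + 4*o^2 + o - 6) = o*(o + 2)*(o^2 + 2*o - 3) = o*(o + 2)*(o + 3)*(o - 1)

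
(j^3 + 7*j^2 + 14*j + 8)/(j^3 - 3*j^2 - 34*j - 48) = (j^2 + 5*j + 4)/(j^2 - 5*j - 24)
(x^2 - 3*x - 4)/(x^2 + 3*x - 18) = (x^2 - 3*x - 4)/(x^2 + 3*x - 18)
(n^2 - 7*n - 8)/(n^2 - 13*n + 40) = (n + 1)/(n - 5)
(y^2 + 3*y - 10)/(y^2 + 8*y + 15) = (y - 2)/(y + 3)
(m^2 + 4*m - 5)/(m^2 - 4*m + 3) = (m + 5)/(m - 3)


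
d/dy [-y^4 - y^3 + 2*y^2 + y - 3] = -4*y^3 - 3*y^2 + 4*y + 1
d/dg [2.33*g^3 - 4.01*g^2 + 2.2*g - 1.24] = 6.99*g^2 - 8.02*g + 2.2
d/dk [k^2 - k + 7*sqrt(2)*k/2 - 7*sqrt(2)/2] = 2*k - 1 + 7*sqrt(2)/2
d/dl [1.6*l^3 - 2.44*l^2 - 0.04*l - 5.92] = 4.8*l^2 - 4.88*l - 0.04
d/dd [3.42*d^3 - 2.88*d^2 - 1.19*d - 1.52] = 10.26*d^2 - 5.76*d - 1.19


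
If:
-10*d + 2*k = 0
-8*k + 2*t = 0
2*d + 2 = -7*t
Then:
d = -1/71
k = -5/71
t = -20/71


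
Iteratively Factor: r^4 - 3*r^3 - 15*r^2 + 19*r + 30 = (r + 3)*(r^3 - 6*r^2 + 3*r + 10) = (r - 5)*(r + 3)*(r^2 - r - 2) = (r - 5)*(r + 1)*(r + 3)*(r - 2)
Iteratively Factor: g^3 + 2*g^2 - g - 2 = (g + 2)*(g^2 - 1) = (g - 1)*(g + 2)*(g + 1)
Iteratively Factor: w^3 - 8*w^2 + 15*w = (w)*(w^2 - 8*w + 15) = w*(w - 5)*(w - 3)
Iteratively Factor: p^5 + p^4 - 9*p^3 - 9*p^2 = (p + 3)*(p^4 - 2*p^3 - 3*p^2) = (p - 3)*(p + 3)*(p^3 + p^2) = (p - 3)*(p + 1)*(p + 3)*(p^2) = p*(p - 3)*(p + 1)*(p + 3)*(p)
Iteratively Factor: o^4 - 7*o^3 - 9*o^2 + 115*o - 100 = (o - 5)*(o^3 - 2*o^2 - 19*o + 20) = (o - 5)*(o - 1)*(o^2 - o - 20) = (o - 5)^2*(o - 1)*(o + 4)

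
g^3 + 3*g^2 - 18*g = g*(g - 3)*(g + 6)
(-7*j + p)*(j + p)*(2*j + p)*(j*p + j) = -14*j^4*p - 14*j^4 - 19*j^3*p^2 - 19*j^3*p - 4*j^2*p^3 - 4*j^2*p^2 + j*p^4 + j*p^3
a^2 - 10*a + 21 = (a - 7)*(a - 3)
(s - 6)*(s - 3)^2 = s^3 - 12*s^2 + 45*s - 54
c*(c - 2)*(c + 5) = c^3 + 3*c^2 - 10*c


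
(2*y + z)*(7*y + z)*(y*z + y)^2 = 14*y^4*z^2 + 28*y^4*z + 14*y^4 + 9*y^3*z^3 + 18*y^3*z^2 + 9*y^3*z + y^2*z^4 + 2*y^2*z^3 + y^2*z^2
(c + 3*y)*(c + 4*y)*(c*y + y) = c^3*y + 7*c^2*y^2 + c^2*y + 12*c*y^3 + 7*c*y^2 + 12*y^3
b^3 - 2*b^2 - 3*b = b*(b - 3)*(b + 1)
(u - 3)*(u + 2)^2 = u^3 + u^2 - 8*u - 12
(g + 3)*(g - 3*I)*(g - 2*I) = g^3 + 3*g^2 - 5*I*g^2 - 6*g - 15*I*g - 18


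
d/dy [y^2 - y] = 2*y - 1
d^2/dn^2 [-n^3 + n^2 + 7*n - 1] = 2 - 6*n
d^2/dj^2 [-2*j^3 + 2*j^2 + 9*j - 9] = 4 - 12*j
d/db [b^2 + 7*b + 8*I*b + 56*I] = 2*b + 7 + 8*I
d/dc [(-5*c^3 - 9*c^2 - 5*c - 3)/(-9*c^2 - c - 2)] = (45*c^4 + 10*c^3 - 6*c^2 - 18*c + 7)/(81*c^4 + 18*c^3 + 37*c^2 + 4*c + 4)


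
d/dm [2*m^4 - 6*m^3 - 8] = m^2*(8*m - 18)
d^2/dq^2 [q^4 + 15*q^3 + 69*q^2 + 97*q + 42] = 12*q^2 + 90*q + 138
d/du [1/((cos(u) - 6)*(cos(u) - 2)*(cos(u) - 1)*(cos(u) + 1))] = 2*(2*cos(u)^3 - 12*cos(u)^2 + 11*cos(u) + 4)/((cos(u) - 6)^2*(cos(u) - 2)^2*sin(u)^3)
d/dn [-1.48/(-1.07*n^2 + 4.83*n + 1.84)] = (7.1484 - 3.1672*n)/(-1.07*n^2 + 4.83*n + 1.84)^2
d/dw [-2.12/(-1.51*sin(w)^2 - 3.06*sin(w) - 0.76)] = -(6.4024*sin(w) + 6.4872)*cos(w)/(1.51*sin(w)^2 + 3.06*sin(w) + 0.76)^2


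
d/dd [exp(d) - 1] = exp(d)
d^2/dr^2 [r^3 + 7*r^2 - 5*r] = 6*r + 14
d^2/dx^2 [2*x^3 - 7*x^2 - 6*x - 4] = 12*x - 14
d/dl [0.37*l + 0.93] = 0.370000000000000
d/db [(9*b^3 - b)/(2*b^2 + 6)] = (9*b^4 + 82*b^2 - 3)/(2*(b^4 + 6*b^2 + 9))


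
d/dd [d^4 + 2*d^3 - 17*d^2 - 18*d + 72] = 4*d^3 + 6*d^2 - 34*d - 18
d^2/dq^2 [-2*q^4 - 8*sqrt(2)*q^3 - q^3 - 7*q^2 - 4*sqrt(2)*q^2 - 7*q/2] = -24*q^2 - 48*sqrt(2)*q - 6*q - 14 - 8*sqrt(2)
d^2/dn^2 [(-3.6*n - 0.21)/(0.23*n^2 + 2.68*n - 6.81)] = (-(0.46*n + 2.68)*(0.92*n + 5.36)*(3.6*n + 0.21) + (4.968*n + 19.3926)*(0.23*n^2 + 2.68*n - 6.81))/(0.23*n^2 + 2.68*n - 6.81)^3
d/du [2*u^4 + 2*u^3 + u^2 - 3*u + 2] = 8*u^3 + 6*u^2 + 2*u - 3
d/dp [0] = 0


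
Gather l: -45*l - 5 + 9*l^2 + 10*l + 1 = 9*l^2 - 35*l - 4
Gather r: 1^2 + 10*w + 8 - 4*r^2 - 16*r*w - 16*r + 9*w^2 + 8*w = -4*r^2 + r*(-16*w - 16) + 9*w^2 + 18*w + 9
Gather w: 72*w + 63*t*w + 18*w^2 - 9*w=18*w^2 + w*(63*t + 63)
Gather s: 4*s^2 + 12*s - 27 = 4*s^2 + 12*s - 27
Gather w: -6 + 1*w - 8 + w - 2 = 2*w - 16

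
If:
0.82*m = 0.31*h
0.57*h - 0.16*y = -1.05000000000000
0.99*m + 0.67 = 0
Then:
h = -1.79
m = -0.68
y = 0.19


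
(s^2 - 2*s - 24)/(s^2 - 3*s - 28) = (s - 6)/(s - 7)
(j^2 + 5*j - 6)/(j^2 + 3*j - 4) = (j + 6)/(j + 4)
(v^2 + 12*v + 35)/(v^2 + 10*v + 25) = (v + 7)/(v + 5)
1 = 1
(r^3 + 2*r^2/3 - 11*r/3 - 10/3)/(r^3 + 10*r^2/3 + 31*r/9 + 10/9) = 3*(r - 2)/(3*r + 2)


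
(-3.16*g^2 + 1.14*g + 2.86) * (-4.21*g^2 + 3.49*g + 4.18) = 13.3036*g^4 - 15.8278*g^3 - 21.2708*g^2 + 14.7466*g + 11.9548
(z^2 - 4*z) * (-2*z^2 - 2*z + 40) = -2*z^4 + 6*z^3 + 48*z^2 - 160*z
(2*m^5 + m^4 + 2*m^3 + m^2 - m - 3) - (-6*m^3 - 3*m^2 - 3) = 2*m^5 + m^4 + 8*m^3 + 4*m^2 - m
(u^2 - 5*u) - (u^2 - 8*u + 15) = 3*u - 15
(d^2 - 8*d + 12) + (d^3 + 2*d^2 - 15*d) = d^3 + 3*d^2 - 23*d + 12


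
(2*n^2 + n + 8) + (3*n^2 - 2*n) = 5*n^2 - n + 8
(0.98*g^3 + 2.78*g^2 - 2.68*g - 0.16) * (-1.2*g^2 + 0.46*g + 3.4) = -1.176*g^5 - 2.8852*g^4 + 7.8268*g^3 + 8.4112*g^2 - 9.1856*g - 0.544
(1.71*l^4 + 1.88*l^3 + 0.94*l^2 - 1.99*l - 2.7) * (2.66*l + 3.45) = 4.5486*l^5 + 10.9003*l^4 + 8.9864*l^3 - 2.0504*l^2 - 14.0475*l - 9.315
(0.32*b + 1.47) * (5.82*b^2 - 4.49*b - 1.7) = 1.8624*b^3 + 7.1186*b^2 - 7.1443*b - 2.499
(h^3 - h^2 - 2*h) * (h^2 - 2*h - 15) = h^5 - 3*h^4 - 15*h^3 + 19*h^2 + 30*h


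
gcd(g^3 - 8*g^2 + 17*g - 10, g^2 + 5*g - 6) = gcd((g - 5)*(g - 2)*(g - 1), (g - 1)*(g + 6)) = g - 1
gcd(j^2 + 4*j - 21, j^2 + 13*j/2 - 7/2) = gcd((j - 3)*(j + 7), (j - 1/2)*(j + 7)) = j + 7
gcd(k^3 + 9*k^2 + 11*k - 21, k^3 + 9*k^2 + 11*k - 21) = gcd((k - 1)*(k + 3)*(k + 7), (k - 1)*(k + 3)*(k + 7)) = k^3 + 9*k^2 + 11*k - 21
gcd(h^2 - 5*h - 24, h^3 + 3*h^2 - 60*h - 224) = h - 8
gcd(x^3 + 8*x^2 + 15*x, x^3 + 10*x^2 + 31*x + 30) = x^2 + 8*x + 15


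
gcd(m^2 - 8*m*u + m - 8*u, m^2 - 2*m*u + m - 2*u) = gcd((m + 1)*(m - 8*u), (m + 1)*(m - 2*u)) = m + 1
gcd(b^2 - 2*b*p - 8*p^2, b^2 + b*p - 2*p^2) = b + 2*p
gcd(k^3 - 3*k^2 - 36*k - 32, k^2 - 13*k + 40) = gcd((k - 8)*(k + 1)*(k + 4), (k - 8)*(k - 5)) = k - 8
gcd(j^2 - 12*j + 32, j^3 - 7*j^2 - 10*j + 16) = j - 8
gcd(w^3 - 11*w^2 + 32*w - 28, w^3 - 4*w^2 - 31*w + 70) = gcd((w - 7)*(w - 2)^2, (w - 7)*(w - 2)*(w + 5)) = w^2 - 9*w + 14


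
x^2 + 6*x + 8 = (x + 2)*(x + 4)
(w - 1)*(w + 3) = w^2 + 2*w - 3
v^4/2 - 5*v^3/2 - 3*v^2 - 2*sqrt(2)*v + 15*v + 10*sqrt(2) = (v/2 + sqrt(2)/2)*(v - 5)*(v - 2*sqrt(2))*(v + sqrt(2))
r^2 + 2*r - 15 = (r - 3)*(r + 5)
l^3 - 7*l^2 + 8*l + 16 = (l - 4)^2*(l + 1)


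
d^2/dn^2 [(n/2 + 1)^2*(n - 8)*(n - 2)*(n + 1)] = 5*n^3 - 15*n^2 - 39*n + 2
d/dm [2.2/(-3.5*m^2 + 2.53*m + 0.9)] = (15.4*m - 5.566)/(-3.5*m^2 + 2.53*m + 0.9)^2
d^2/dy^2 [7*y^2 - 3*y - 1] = 14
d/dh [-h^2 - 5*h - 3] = -2*h - 5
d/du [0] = 0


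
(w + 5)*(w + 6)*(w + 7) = w^3 + 18*w^2 + 107*w + 210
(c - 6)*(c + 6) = c^2 - 36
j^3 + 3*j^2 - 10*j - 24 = (j - 3)*(j + 2)*(j + 4)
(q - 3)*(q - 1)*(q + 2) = q^3 - 2*q^2 - 5*q + 6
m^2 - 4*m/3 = m*(m - 4/3)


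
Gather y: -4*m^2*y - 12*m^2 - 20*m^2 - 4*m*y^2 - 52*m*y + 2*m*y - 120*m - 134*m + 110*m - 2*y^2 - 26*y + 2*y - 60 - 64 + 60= -32*m^2 - 144*m + y^2*(-4*m - 2) + y*(-4*m^2 - 50*m - 24) - 64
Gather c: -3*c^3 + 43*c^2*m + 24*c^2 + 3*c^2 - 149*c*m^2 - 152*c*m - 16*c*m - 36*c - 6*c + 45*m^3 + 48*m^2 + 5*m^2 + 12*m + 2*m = -3*c^3 + c^2*(43*m + 27) + c*(-149*m^2 - 168*m - 42) + 45*m^3 + 53*m^2 + 14*m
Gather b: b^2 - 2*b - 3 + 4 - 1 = b^2 - 2*b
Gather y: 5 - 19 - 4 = -18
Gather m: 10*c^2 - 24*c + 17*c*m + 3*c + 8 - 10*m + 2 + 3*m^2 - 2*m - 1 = 10*c^2 - 21*c + 3*m^2 + m*(17*c - 12) + 9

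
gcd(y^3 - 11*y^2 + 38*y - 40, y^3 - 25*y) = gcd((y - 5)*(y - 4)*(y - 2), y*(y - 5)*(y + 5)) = y - 5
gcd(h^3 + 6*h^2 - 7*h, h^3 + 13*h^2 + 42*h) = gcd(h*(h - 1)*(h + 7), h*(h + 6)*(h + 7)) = h^2 + 7*h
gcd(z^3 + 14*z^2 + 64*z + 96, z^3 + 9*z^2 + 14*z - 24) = z^2 + 10*z + 24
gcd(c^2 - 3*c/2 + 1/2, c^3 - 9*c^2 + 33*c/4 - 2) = c - 1/2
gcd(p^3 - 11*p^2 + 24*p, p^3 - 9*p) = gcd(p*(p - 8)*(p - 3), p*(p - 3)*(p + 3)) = p^2 - 3*p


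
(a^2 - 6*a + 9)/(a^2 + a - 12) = (a - 3)/(a + 4)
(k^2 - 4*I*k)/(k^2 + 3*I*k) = (k - 4*I)/(k + 3*I)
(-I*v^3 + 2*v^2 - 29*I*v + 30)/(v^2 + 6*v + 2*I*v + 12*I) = (-I*v^3 + 2*v^2 - 29*I*v + 30)/(v^2 + 2*v*(3 + I) + 12*I)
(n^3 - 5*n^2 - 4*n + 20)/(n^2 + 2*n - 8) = (n^2 - 3*n - 10)/(n + 4)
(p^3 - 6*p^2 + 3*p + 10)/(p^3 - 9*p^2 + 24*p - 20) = (p + 1)/(p - 2)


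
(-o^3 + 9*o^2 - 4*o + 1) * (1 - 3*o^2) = 3*o^5 - 27*o^4 + 11*o^3 + 6*o^2 - 4*o + 1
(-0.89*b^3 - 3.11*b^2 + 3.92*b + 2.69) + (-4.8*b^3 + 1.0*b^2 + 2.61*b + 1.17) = -5.69*b^3 - 2.11*b^2 + 6.53*b + 3.86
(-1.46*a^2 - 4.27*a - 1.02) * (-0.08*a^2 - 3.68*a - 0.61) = 0.1168*a^4 + 5.7144*a^3 + 16.6858*a^2 + 6.3583*a + 0.6222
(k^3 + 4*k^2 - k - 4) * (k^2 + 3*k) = k^5 + 7*k^4 + 11*k^3 - 7*k^2 - 12*k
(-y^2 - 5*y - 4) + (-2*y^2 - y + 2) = -3*y^2 - 6*y - 2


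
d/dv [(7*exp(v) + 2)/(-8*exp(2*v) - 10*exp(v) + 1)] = (56*exp(2*v) + 32*exp(v) + 27)*exp(v)/(64*exp(4*v) + 160*exp(3*v) + 84*exp(2*v) - 20*exp(v) + 1)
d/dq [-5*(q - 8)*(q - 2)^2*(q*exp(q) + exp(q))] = 5*(-q^4 + 7*q^3 + 9*q^2 - 52*q + 28)*exp(q)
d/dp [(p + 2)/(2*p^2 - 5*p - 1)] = (2*p^2 - 5*p - (p + 2)*(4*p - 5) - 1)/(-2*p^2 + 5*p + 1)^2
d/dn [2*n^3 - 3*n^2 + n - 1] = 6*n^2 - 6*n + 1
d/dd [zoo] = 0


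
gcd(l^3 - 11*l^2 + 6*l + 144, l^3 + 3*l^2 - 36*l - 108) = l^2 - 3*l - 18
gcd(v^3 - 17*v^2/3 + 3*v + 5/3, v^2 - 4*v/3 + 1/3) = v - 1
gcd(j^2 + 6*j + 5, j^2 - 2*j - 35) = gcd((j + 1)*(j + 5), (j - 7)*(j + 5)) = j + 5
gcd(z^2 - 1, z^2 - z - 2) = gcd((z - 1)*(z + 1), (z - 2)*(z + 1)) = z + 1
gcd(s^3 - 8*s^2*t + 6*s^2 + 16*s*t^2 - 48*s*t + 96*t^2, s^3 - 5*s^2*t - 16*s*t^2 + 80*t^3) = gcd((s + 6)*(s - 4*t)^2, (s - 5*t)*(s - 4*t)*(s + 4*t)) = s - 4*t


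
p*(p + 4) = p^2 + 4*p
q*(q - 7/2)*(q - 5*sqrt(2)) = q^3 - 5*sqrt(2)*q^2 - 7*q^2/2 + 35*sqrt(2)*q/2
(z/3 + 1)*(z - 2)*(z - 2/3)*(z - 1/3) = z^4/3 - 61*z^2/27 + 56*z/27 - 4/9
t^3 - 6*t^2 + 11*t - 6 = (t - 3)*(t - 2)*(t - 1)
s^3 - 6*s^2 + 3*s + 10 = (s - 5)*(s - 2)*(s + 1)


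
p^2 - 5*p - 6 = (p - 6)*(p + 1)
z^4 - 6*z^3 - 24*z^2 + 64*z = z*(z - 8)*(z - 2)*(z + 4)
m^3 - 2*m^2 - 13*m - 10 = (m - 5)*(m + 1)*(m + 2)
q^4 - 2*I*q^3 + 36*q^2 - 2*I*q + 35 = (q - 7*I)*(q + 5*I)*(-I*q + 1)*(I*q + 1)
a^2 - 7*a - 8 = (a - 8)*(a + 1)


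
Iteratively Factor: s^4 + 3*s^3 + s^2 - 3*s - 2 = (s + 2)*(s^3 + s^2 - s - 1) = (s + 1)*(s + 2)*(s^2 - 1) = (s + 1)^2*(s + 2)*(s - 1)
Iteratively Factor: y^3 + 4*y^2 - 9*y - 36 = (y - 3)*(y^2 + 7*y + 12) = (y - 3)*(y + 3)*(y + 4)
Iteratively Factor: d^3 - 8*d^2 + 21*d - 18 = (d - 2)*(d^2 - 6*d + 9) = (d - 3)*(d - 2)*(d - 3)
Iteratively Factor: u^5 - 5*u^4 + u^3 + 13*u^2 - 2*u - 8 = (u + 1)*(u^4 - 6*u^3 + 7*u^2 + 6*u - 8) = (u - 4)*(u + 1)*(u^3 - 2*u^2 - u + 2) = (u - 4)*(u - 1)*(u + 1)*(u^2 - u - 2) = (u - 4)*(u - 2)*(u - 1)*(u + 1)*(u + 1)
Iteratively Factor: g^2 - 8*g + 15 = (g - 3)*(g - 5)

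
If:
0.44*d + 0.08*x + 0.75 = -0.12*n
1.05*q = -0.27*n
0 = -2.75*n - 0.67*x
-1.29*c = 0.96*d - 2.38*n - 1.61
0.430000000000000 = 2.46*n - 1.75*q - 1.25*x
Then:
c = 2.60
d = -1.68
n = 0.05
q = -0.01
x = -0.22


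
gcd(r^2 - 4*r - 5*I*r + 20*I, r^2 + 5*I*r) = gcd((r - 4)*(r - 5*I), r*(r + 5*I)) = 1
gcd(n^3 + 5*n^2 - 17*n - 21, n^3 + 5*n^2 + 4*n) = n + 1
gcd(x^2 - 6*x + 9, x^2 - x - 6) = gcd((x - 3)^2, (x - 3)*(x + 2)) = x - 3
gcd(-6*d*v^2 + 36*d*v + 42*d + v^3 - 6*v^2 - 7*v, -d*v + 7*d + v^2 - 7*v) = v - 7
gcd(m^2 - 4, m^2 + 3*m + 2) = m + 2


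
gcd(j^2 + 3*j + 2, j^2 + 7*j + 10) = j + 2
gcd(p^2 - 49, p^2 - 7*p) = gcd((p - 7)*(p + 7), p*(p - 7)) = p - 7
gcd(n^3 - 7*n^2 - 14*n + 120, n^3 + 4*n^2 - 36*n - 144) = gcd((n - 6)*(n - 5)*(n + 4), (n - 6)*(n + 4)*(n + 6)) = n^2 - 2*n - 24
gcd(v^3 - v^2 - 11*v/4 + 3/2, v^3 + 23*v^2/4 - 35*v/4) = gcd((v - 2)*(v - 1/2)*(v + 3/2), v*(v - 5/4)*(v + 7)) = 1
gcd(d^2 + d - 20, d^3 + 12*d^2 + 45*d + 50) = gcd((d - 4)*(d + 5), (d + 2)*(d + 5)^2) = d + 5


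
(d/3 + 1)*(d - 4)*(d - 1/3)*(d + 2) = d^4/3 + 2*d^3/9 - 43*d^2/9 - 58*d/9 + 8/3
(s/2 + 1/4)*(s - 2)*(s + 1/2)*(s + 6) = s^4/2 + 5*s^3/2 - 31*s^2/8 - 11*s/2 - 3/2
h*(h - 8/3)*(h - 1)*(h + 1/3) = h^4 - 10*h^3/3 + 13*h^2/9 + 8*h/9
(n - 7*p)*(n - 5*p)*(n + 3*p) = n^3 - 9*n^2*p - n*p^2 + 105*p^3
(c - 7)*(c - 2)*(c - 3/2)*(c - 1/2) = c^4 - 11*c^3 + 131*c^2/4 - 139*c/4 + 21/2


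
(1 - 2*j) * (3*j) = -6*j^2 + 3*j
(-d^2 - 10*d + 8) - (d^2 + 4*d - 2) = -2*d^2 - 14*d + 10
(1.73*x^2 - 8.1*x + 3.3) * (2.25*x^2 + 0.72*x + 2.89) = 3.8925*x^4 - 16.9794*x^3 + 6.5927*x^2 - 21.033*x + 9.537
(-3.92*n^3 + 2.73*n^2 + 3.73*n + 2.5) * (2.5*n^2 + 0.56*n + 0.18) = -9.8*n^5 + 4.6298*n^4 + 10.1482*n^3 + 8.8302*n^2 + 2.0714*n + 0.45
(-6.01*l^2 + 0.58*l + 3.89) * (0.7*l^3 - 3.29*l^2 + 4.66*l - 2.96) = -4.207*l^5 + 20.1789*l^4 - 27.1918*l^3 + 7.6943*l^2 + 16.4106*l - 11.5144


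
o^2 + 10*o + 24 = (o + 4)*(o + 6)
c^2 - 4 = (c - 2)*(c + 2)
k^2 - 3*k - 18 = (k - 6)*(k + 3)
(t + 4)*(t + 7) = t^2 + 11*t + 28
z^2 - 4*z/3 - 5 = (z - 3)*(z + 5/3)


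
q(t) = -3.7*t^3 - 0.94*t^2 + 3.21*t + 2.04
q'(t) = -11.1*t^2 - 1.88*t + 3.21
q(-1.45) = 6.69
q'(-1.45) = -17.40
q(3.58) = -168.28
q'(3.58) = -145.78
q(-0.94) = 1.27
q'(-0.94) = -4.83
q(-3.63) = 154.98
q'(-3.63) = -136.23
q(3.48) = -154.11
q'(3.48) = -137.76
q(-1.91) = 18.26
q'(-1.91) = -33.69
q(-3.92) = 197.89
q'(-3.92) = -159.99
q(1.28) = -3.15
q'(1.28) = -17.38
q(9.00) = -2742.51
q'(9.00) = -912.81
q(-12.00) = 6221.76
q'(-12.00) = -1572.63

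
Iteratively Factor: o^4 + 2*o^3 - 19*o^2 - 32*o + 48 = (o - 4)*(o^3 + 6*o^2 + 5*o - 12) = (o - 4)*(o + 3)*(o^2 + 3*o - 4) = (o - 4)*(o + 3)*(o + 4)*(o - 1)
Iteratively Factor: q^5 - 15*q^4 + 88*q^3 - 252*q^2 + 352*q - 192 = (q - 2)*(q^4 - 13*q^3 + 62*q^2 - 128*q + 96) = (q - 4)*(q - 2)*(q^3 - 9*q^2 + 26*q - 24) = (q - 4)*(q - 2)^2*(q^2 - 7*q + 12) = (q - 4)^2*(q - 2)^2*(q - 3)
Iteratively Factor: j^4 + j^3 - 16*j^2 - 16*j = (j + 1)*(j^3 - 16*j) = j*(j + 1)*(j^2 - 16) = j*(j + 1)*(j + 4)*(j - 4)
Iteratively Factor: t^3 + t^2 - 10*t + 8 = (t - 2)*(t^2 + 3*t - 4) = (t - 2)*(t - 1)*(t + 4)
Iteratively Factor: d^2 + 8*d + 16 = (d + 4)*(d + 4)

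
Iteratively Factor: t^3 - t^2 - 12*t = (t - 4)*(t^2 + 3*t) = (t - 4)*(t + 3)*(t)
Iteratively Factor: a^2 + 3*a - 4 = (a - 1)*(a + 4)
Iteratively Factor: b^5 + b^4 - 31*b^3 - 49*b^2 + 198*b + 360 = (b + 2)*(b^4 - b^3 - 29*b^2 + 9*b + 180) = (b - 5)*(b + 2)*(b^3 + 4*b^2 - 9*b - 36) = (b - 5)*(b + 2)*(b + 3)*(b^2 + b - 12) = (b - 5)*(b - 3)*(b + 2)*(b + 3)*(b + 4)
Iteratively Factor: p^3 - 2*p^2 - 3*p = (p)*(p^2 - 2*p - 3) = p*(p - 3)*(p + 1)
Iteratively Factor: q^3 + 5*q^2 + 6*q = (q + 2)*(q^2 + 3*q) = q*(q + 2)*(q + 3)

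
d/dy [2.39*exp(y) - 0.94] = 2.39*exp(y)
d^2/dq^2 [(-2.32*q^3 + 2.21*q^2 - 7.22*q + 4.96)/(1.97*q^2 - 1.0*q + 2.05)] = (-33.234156*q^3 + 90.481074*q^2 + 57.82182*q - 41.16887)/(7.645373*q^6 - 11.6427*q^5 + 29.777535*q^4 - 25.231*q^3 + 30.986775*q^2 - 12.6075*q + 8.615125)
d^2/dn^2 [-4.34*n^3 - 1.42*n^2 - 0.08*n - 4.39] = -26.04*n - 2.84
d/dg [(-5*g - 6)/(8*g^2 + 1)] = (40*g^2 + 96*g - 5)/(64*g^4 + 16*g^2 + 1)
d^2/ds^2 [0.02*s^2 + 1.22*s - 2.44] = 0.0400000000000000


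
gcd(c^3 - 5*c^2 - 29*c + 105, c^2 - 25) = c + 5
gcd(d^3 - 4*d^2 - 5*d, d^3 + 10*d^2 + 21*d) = d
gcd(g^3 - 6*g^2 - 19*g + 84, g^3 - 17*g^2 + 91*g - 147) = g^2 - 10*g + 21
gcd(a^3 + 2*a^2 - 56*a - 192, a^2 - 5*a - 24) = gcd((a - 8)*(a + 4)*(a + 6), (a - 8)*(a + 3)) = a - 8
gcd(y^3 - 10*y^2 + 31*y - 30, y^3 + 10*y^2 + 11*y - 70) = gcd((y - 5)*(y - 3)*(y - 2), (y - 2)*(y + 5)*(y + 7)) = y - 2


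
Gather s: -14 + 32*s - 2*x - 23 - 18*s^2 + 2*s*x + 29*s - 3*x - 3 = -18*s^2 + s*(2*x + 61) - 5*x - 40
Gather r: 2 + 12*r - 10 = 12*r - 8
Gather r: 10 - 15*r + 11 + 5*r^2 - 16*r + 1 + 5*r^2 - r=10*r^2 - 32*r + 22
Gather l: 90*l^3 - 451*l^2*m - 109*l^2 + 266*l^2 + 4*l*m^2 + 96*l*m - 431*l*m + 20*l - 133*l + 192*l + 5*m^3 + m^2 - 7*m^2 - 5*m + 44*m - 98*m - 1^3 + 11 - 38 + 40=90*l^3 + l^2*(157 - 451*m) + l*(4*m^2 - 335*m + 79) + 5*m^3 - 6*m^2 - 59*m + 12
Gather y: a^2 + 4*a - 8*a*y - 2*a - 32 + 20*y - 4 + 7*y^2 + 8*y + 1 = a^2 + 2*a + 7*y^2 + y*(28 - 8*a) - 35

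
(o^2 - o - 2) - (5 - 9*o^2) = 10*o^2 - o - 7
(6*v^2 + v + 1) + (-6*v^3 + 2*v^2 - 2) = -6*v^3 + 8*v^2 + v - 1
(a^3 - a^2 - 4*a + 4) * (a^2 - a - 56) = a^5 - 2*a^4 - 59*a^3 + 64*a^2 + 220*a - 224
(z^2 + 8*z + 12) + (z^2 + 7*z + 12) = 2*z^2 + 15*z + 24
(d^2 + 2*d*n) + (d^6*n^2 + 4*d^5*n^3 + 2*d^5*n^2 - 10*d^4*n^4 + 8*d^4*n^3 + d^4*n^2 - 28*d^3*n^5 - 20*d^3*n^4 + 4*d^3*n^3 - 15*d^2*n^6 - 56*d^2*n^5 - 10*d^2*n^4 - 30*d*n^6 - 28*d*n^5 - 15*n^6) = d^6*n^2 + 4*d^5*n^3 + 2*d^5*n^2 - 10*d^4*n^4 + 8*d^4*n^3 + d^4*n^2 - 28*d^3*n^5 - 20*d^3*n^4 + 4*d^3*n^3 - 15*d^2*n^6 - 56*d^2*n^5 - 10*d^2*n^4 + d^2 - 30*d*n^6 - 28*d*n^5 + 2*d*n - 15*n^6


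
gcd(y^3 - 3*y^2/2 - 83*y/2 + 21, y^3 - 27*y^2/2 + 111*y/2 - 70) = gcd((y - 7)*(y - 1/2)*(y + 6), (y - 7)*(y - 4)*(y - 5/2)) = y - 7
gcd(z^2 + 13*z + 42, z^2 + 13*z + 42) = z^2 + 13*z + 42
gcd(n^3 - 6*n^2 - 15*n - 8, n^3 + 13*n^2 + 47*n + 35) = n + 1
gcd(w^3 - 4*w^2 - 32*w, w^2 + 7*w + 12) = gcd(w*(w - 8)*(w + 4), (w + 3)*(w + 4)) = w + 4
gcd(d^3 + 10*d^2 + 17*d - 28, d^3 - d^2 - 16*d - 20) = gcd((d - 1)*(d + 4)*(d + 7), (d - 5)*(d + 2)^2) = 1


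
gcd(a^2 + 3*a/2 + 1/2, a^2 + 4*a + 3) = a + 1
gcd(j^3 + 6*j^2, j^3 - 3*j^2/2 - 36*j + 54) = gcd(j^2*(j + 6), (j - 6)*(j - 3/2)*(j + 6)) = j + 6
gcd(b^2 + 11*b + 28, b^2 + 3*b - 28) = b + 7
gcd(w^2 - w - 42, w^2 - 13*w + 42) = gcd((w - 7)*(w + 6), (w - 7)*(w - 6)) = w - 7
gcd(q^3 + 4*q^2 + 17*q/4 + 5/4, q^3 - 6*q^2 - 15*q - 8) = q + 1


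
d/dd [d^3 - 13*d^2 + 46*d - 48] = 3*d^2 - 26*d + 46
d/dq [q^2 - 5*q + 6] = 2*q - 5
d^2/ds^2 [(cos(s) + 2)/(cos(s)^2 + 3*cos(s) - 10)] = (-9*(1 - cos(2*s))^2*cos(s)/4 - 5*(1 - cos(2*s))^2/4 - 241*cos(s)/2 - 63*cos(2*s) - 21*cos(3*s) + cos(5*s)/2 + 78)/((cos(s) - 2)^3*(cos(s) + 5)^3)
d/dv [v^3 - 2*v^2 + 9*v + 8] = 3*v^2 - 4*v + 9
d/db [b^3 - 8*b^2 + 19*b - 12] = 3*b^2 - 16*b + 19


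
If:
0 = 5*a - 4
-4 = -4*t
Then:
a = 4/5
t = 1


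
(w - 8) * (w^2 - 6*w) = w^3 - 14*w^2 + 48*w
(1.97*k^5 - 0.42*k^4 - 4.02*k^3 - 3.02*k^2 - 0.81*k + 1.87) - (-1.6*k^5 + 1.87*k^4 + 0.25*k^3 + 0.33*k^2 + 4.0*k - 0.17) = 3.57*k^5 - 2.29*k^4 - 4.27*k^3 - 3.35*k^2 - 4.81*k + 2.04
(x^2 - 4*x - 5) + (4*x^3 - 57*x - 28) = 4*x^3 + x^2 - 61*x - 33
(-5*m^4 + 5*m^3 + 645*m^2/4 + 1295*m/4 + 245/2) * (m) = -5*m^5 + 5*m^4 + 645*m^3/4 + 1295*m^2/4 + 245*m/2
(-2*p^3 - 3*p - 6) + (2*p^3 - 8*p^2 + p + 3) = -8*p^2 - 2*p - 3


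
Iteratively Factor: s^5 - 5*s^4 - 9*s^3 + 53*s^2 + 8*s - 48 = (s - 4)*(s^4 - s^3 - 13*s^2 + s + 12) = (s - 4)*(s + 3)*(s^3 - 4*s^2 - s + 4) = (s - 4)^2*(s + 3)*(s^2 - 1) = (s - 4)^2*(s + 1)*(s + 3)*(s - 1)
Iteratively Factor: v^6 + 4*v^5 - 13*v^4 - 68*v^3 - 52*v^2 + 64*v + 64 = (v + 2)*(v^5 + 2*v^4 - 17*v^3 - 34*v^2 + 16*v + 32) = (v - 4)*(v + 2)*(v^4 + 6*v^3 + 7*v^2 - 6*v - 8) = (v - 4)*(v + 2)*(v + 4)*(v^3 + 2*v^2 - v - 2) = (v - 4)*(v + 1)*(v + 2)*(v + 4)*(v^2 + v - 2) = (v - 4)*(v - 1)*(v + 1)*(v + 2)*(v + 4)*(v + 2)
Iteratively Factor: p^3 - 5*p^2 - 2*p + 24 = (p + 2)*(p^2 - 7*p + 12) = (p - 4)*(p + 2)*(p - 3)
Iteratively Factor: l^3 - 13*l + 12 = (l - 3)*(l^2 + 3*l - 4) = (l - 3)*(l + 4)*(l - 1)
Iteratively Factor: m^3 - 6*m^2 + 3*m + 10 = (m + 1)*(m^2 - 7*m + 10) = (m - 2)*(m + 1)*(m - 5)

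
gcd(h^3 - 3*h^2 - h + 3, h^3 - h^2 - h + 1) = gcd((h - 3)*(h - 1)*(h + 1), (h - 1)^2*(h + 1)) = h^2 - 1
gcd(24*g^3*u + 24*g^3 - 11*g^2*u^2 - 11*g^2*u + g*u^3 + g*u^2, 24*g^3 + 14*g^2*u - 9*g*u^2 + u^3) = 1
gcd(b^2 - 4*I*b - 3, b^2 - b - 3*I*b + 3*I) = b - 3*I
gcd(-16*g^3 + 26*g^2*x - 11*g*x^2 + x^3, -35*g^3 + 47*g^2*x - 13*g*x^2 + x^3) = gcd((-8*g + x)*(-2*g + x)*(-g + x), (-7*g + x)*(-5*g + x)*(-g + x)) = -g + x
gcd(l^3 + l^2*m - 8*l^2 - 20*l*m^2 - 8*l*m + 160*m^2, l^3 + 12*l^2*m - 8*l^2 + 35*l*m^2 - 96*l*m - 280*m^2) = l^2 + 5*l*m - 8*l - 40*m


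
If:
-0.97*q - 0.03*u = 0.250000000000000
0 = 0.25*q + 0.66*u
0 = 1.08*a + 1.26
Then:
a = -1.17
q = -0.26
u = 0.10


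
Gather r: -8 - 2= -10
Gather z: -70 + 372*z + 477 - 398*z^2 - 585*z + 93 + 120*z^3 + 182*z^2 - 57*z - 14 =120*z^3 - 216*z^2 - 270*z + 486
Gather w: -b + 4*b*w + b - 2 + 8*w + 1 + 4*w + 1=w*(4*b + 12)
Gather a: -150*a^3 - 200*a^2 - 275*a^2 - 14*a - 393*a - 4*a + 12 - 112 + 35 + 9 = -150*a^3 - 475*a^2 - 411*a - 56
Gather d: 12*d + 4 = 12*d + 4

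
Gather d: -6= -6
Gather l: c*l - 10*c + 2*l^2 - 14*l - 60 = -10*c + 2*l^2 + l*(c - 14) - 60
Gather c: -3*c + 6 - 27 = -3*c - 21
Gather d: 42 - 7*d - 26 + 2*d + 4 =20 - 5*d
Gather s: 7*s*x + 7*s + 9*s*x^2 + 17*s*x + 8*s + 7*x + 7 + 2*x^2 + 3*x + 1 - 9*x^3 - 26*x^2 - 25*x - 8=s*(9*x^2 + 24*x + 15) - 9*x^3 - 24*x^2 - 15*x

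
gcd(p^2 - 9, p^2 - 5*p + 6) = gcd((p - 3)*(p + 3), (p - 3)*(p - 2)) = p - 3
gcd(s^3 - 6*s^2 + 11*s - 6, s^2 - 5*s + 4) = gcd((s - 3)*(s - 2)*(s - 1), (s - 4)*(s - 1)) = s - 1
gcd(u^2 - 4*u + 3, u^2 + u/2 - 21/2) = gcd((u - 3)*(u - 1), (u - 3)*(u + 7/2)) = u - 3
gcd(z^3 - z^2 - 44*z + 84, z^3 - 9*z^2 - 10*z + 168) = z - 6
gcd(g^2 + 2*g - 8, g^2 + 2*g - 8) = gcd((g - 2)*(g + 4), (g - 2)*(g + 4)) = g^2 + 2*g - 8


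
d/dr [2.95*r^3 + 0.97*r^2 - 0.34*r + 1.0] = 8.85*r^2 + 1.94*r - 0.34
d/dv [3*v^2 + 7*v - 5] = 6*v + 7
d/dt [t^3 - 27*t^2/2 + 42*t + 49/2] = 3*t^2 - 27*t + 42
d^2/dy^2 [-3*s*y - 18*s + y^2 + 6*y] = 2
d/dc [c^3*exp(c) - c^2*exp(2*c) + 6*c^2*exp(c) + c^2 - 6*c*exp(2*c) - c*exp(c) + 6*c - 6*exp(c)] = c^3*exp(c) - 2*c^2*exp(2*c) + 9*c^2*exp(c) - 14*c*exp(2*c) + 11*c*exp(c) + 2*c - 6*exp(2*c) - 7*exp(c) + 6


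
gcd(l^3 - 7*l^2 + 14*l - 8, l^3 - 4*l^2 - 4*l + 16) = l^2 - 6*l + 8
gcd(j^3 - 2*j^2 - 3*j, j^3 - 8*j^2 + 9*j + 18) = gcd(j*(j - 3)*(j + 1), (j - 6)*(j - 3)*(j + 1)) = j^2 - 2*j - 3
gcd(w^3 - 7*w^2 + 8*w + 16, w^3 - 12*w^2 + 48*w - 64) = w^2 - 8*w + 16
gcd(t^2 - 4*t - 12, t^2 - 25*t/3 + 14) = t - 6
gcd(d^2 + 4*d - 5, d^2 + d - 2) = d - 1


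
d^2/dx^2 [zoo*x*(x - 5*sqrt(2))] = nan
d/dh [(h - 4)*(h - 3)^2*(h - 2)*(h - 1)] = 5*h^4 - 52*h^3 + 195*h^2 - 310*h + 174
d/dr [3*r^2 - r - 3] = 6*r - 1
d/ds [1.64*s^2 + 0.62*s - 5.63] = 3.28*s + 0.62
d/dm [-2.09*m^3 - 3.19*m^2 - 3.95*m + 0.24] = -6.27*m^2 - 6.38*m - 3.95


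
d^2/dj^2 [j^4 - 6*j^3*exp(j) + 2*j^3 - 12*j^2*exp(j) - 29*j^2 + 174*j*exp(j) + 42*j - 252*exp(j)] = -6*j^3*exp(j) - 48*j^2*exp(j) + 12*j^2 + 90*j*exp(j) + 12*j + 72*exp(j) - 58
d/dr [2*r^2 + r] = 4*r + 1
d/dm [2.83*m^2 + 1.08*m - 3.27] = 5.66*m + 1.08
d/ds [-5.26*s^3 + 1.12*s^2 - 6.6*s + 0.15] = -15.78*s^2 + 2.24*s - 6.6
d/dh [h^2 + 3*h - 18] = 2*h + 3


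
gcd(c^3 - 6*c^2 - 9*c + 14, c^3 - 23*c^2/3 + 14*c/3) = c - 7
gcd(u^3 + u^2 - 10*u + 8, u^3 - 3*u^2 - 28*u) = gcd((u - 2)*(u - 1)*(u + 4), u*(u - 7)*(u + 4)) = u + 4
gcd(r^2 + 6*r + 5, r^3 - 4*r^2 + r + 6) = r + 1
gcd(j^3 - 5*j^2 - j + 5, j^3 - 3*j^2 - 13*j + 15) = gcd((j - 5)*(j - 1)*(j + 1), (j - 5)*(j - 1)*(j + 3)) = j^2 - 6*j + 5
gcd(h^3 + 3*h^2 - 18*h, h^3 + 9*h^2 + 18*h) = h^2 + 6*h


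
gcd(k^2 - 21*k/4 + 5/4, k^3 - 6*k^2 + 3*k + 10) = k - 5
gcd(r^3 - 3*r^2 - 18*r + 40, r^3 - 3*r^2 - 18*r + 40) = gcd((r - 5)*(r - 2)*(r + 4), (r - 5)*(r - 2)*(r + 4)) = r^3 - 3*r^2 - 18*r + 40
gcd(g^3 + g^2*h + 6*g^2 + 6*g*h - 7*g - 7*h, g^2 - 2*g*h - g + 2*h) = g - 1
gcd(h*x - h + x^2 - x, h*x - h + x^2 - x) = h*x - h + x^2 - x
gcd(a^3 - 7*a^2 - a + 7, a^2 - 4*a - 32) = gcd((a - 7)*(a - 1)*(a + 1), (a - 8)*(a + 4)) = 1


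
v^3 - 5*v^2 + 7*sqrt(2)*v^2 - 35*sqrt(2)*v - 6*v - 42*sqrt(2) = (v - 6)*(v + 1)*(v + 7*sqrt(2))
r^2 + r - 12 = (r - 3)*(r + 4)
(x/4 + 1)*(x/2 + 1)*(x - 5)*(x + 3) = x^4/8 + x^3/2 - 19*x^2/8 - 53*x/4 - 15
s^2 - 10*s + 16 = (s - 8)*(s - 2)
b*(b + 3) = b^2 + 3*b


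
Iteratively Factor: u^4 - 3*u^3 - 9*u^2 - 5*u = (u - 5)*(u^3 + 2*u^2 + u) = (u - 5)*(u + 1)*(u^2 + u) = (u - 5)*(u + 1)^2*(u)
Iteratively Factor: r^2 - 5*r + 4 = (r - 1)*(r - 4)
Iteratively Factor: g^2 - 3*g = (g - 3)*(g)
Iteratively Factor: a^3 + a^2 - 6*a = (a + 3)*(a^2 - 2*a) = (a - 2)*(a + 3)*(a)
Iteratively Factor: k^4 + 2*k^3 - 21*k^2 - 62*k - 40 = (k + 2)*(k^3 - 21*k - 20) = (k + 1)*(k + 2)*(k^2 - k - 20) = (k - 5)*(k + 1)*(k + 2)*(k + 4)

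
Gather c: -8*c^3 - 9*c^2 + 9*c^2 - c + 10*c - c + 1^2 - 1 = -8*c^3 + 8*c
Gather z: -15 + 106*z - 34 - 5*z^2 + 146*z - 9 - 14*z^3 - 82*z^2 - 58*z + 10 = -14*z^3 - 87*z^2 + 194*z - 48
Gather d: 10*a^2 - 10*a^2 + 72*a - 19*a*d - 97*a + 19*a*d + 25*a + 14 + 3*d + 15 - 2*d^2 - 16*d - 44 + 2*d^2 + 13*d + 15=0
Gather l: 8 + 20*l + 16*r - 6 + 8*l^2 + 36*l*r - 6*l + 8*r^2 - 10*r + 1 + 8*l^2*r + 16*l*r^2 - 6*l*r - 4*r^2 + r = l^2*(8*r + 8) + l*(16*r^2 + 30*r + 14) + 4*r^2 + 7*r + 3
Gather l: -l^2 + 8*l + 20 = -l^2 + 8*l + 20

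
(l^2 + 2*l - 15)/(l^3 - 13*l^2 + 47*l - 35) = (l^2 + 2*l - 15)/(l^3 - 13*l^2 + 47*l - 35)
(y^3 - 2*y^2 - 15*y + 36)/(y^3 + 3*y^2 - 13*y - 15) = (y^2 + y - 12)/(y^2 + 6*y + 5)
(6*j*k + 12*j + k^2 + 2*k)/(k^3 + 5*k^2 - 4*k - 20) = (6*j + k)/(k^2 + 3*k - 10)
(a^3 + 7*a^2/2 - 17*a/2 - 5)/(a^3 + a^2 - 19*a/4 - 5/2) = 2*(a + 5)/(2*a + 5)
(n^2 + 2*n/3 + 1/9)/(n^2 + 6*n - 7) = (9*n^2 + 6*n + 1)/(9*(n^2 + 6*n - 7))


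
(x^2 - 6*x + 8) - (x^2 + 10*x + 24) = -16*x - 16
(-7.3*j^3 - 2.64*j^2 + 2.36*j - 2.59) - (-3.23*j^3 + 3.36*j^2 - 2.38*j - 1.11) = -4.07*j^3 - 6.0*j^2 + 4.74*j - 1.48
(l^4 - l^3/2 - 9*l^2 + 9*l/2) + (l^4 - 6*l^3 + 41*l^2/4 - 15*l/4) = 2*l^4 - 13*l^3/2 + 5*l^2/4 + 3*l/4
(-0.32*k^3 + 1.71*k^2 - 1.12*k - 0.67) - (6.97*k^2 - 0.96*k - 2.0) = -0.32*k^3 - 5.26*k^2 - 0.16*k + 1.33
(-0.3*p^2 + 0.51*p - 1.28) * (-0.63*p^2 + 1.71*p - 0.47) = 0.189*p^4 - 0.8343*p^3 + 1.8195*p^2 - 2.4285*p + 0.6016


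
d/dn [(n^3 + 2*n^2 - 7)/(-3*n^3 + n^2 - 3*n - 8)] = (7*n^4 - 6*n^3 - 93*n^2 - 18*n - 21)/(9*n^6 - 6*n^5 + 19*n^4 + 42*n^3 - 7*n^2 + 48*n + 64)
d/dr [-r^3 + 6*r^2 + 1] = 3*r*(4 - r)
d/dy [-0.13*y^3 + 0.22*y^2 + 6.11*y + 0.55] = -0.39*y^2 + 0.44*y + 6.11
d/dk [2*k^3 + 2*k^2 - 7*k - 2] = 6*k^2 + 4*k - 7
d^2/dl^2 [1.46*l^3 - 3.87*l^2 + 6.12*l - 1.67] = 8.76*l - 7.74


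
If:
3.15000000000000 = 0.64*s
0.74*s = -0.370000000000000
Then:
No Solution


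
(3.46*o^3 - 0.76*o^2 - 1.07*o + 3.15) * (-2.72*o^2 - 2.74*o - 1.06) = -9.4112*o^5 - 7.4132*o^4 + 1.3252*o^3 - 4.8306*o^2 - 7.4968*o - 3.339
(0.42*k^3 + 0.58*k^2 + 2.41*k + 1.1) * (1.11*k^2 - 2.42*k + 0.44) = 0.4662*k^5 - 0.3726*k^4 + 1.4563*k^3 - 4.356*k^2 - 1.6016*k + 0.484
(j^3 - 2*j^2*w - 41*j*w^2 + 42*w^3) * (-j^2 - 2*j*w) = -j^5 + 45*j^3*w^2 + 40*j^2*w^3 - 84*j*w^4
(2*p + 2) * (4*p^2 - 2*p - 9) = 8*p^3 + 4*p^2 - 22*p - 18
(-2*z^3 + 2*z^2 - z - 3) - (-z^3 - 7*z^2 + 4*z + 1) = -z^3 + 9*z^2 - 5*z - 4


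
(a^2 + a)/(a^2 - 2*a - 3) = a/(a - 3)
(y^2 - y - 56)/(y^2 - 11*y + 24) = (y + 7)/(y - 3)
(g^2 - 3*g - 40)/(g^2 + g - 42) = (g^2 - 3*g - 40)/(g^2 + g - 42)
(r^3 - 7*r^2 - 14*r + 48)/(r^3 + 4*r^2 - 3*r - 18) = (r - 8)/(r + 3)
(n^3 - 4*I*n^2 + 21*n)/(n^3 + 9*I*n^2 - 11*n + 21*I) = n*(n - 7*I)/(n^2 + 6*I*n + 7)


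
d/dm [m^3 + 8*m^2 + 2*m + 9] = 3*m^2 + 16*m + 2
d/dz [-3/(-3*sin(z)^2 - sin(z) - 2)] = -3*(6*sin(z) + 1)*cos(z)/(3*sin(z)^2 + sin(z) + 2)^2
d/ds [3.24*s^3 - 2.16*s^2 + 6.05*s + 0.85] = 9.72*s^2 - 4.32*s + 6.05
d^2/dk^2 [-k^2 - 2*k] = -2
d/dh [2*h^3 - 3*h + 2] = 6*h^2 - 3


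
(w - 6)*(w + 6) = w^2 - 36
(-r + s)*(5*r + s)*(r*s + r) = -5*r^3*s - 5*r^3 + 4*r^2*s^2 + 4*r^2*s + r*s^3 + r*s^2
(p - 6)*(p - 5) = p^2 - 11*p + 30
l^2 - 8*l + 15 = (l - 5)*(l - 3)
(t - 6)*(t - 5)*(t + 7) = t^3 - 4*t^2 - 47*t + 210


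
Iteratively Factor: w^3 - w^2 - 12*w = (w + 3)*(w^2 - 4*w) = w*(w + 3)*(w - 4)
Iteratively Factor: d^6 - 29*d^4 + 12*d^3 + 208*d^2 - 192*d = (d - 4)*(d^5 + 4*d^4 - 13*d^3 - 40*d^2 + 48*d) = (d - 4)*(d - 1)*(d^4 + 5*d^3 - 8*d^2 - 48*d) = d*(d - 4)*(d - 1)*(d^3 + 5*d^2 - 8*d - 48) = d*(d - 4)*(d - 1)*(d + 4)*(d^2 + d - 12) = d*(d - 4)*(d - 3)*(d - 1)*(d + 4)*(d + 4)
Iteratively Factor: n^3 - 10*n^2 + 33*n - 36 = (n - 3)*(n^2 - 7*n + 12) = (n - 4)*(n - 3)*(n - 3)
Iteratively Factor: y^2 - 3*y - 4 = (y + 1)*(y - 4)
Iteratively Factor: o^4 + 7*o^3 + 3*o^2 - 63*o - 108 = (o + 3)*(o^3 + 4*o^2 - 9*o - 36) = (o + 3)*(o + 4)*(o^2 - 9) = (o + 3)^2*(o + 4)*(o - 3)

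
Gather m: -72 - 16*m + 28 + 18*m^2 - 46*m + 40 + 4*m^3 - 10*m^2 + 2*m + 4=4*m^3 + 8*m^2 - 60*m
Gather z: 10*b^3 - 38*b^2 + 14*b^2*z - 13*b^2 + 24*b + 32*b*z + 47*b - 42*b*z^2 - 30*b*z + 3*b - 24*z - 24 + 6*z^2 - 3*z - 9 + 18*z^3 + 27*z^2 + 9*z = 10*b^3 - 51*b^2 + 74*b + 18*z^3 + z^2*(33 - 42*b) + z*(14*b^2 + 2*b - 18) - 33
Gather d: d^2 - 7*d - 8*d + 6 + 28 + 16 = d^2 - 15*d + 50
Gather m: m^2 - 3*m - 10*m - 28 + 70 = m^2 - 13*m + 42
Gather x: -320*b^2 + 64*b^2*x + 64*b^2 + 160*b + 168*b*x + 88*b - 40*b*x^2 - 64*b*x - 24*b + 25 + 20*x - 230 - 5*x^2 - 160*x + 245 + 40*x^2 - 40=-256*b^2 + 224*b + x^2*(35 - 40*b) + x*(64*b^2 + 104*b - 140)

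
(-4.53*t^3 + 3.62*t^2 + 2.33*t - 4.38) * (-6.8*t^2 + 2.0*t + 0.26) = 30.804*t^5 - 33.676*t^4 - 9.7818*t^3 + 35.3852*t^2 - 8.1542*t - 1.1388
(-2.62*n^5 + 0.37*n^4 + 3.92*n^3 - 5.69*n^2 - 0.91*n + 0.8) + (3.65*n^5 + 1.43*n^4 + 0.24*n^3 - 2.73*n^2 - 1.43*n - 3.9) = 1.03*n^5 + 1.8*n^4 + 4.16*n^3 - 8.42*n^2 - 2.34*n - 3.1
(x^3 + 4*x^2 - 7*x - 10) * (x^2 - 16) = x^5 + 4*x^4 - 23*x^3 - 74*x^2 + 112*x + 160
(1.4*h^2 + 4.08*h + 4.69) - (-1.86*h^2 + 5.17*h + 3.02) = 3.26*h^2 - 1.09*h + 1.67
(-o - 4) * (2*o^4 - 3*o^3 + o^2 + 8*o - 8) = -2*o^5 - 5*o^4 + 11*o^3 - 12*o^2 - 24*o + 32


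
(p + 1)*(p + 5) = p^2 + 6*p + 5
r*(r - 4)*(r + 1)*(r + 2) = r^4 - r^3 - 10*r^2 - 8*r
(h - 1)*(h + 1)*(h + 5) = h^3 + 5*h^2 - h - 5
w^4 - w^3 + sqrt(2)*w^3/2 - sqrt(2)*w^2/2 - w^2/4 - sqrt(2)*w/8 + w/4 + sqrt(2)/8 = (w - 1)*(w - 1/2)*(w + 1/2)*(w + sqrt(2)/2)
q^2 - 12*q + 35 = (q - 7)*(q - 5)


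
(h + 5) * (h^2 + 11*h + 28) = h^3 + 16*h^2 + 83*h + 140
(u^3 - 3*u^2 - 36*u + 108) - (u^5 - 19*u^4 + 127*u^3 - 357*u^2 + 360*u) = -u^5 + 19*u^4 - 126*u^3 + 354*u^2 - 396*u + 108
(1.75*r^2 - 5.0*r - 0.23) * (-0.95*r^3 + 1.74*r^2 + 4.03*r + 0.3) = -1.6625*r^5 + 7.795*r^4 - 1.429*r^3 - 20.0252*r^2 - 2.4269*r - 0.069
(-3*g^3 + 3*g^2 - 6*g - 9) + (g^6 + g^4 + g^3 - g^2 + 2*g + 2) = g^6 + g^4 - 2*g^3 + 2*g^2 - 4*g - 7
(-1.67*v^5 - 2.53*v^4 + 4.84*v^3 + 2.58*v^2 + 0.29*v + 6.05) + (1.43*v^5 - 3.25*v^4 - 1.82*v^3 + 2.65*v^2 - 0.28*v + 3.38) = -0.24*v^5 - 5.78*v^4 + 3.02*v^3 + 5.23*v^2 + 0.00999999999999995*v + 9.43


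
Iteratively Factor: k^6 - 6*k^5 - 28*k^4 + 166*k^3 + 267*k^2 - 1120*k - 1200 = (k + 4)*(k^5 - 10*k^4 + 12*k^3 + 118*k^2 - 205*k - 300) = (k + 3)*(k + 4)*(k^4 - 13*k^3 + 51*k^2 - 35*k - 100) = (k - 5)*(k + 3)*(k + 4)*(k^3 - 8*k^2 + 11*k + 20) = (k - 5)*(k - 4)*(k + 3)*(k + 4)*(k^2 - 4*k - 5) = (k - 5)^2*(k - 4)*(k + 3)*(k + 4)*(k + 1)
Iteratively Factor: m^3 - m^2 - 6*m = (m + 2)*(m^2 - 3*m) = m*(m + 2)*(m - 3)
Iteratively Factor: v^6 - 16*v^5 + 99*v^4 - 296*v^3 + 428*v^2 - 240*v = (v - 2)*(v^5 - 14*v^4 + 71*v^3 - 154*v^2 + 120*v) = v*(v - 2)*(v^4 - 14*v^3 + 71*v^2 - 154*v + 120) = v*(v - 4)*(v - 2)*(v^3 - 10*v^2 + 31*v - 30) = v*(v - 4)*(v - 3)*(v - 2)*(v^2 - 7*v + 10) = v*(v - 5)*(v - 4)*(v - 3)*(v - 2)*(v - 2)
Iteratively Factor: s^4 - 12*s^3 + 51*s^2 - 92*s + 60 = (s - 3)*(s^3 - 9*s^2 + 24*s - 20) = (s - 3)*(s - 2)*(s^2 - 7*s + 10) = (s - 5)*(s - 3)*(s - 2)*(s - 2)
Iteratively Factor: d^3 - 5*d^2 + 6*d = (d - 3)*(d^2 - 2*d) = d*(d - 3)*(d - 2)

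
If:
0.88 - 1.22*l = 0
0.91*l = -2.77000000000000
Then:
No Solution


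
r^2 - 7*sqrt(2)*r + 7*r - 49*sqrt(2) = (r + 7)*(r - 7*sqrt(2))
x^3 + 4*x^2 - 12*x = x*(x - 2)*(x + 6)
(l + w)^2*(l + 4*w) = l^3 + 6*l^2*w + 9*l*w^2 + 4*w^3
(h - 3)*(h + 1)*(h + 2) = h^3 - 7*h - 6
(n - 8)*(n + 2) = n^2 - 6*n - 16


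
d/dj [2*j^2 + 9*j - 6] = 4*j + 9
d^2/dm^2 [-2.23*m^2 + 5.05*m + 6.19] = -4.46000000000000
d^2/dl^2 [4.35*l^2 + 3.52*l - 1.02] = 8.70000000000000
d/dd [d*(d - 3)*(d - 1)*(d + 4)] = 4*d^3 - 26*d + 12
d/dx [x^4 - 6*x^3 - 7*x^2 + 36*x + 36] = 4*x^3 - 18*x^2 - 14*x + 36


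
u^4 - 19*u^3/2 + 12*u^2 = u^2*(u - 8)*(u - 3/2)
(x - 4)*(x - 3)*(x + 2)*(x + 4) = x^4 - x^3 - 22*x^2 + 16*x + 96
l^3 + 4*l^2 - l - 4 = (l - 1)*(l + 1)*(l + 4)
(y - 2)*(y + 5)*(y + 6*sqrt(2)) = y^3 + 3*y^2 + 6*sqrt(2)*y^2 - 10*y + 18*sqrt(2)*y - 60*sqrt(2)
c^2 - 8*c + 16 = (c - 4)^2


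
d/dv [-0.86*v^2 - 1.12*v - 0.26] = -1.72*v - 1.12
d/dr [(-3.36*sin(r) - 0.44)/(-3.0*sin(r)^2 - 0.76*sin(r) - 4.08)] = (-10.08*sin(r)^2 - 2.64*sin(r) + 13.3744)*cos(r)/(9.0*sin(r)^4 + 4.56*sin(r)^3 + 25.0576*sin(r)^2 + 6.2016*sin(r) + 16.6464)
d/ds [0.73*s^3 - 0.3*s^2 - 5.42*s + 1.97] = 2.19*s^2 - 0.6*s - 5.42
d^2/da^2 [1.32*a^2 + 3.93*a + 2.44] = 2.64000000000000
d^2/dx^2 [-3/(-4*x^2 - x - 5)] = 6*(-16*x^2 - 4*x + (8*x + 1)^2 - 20)/(4*x^2 + x + 5)^3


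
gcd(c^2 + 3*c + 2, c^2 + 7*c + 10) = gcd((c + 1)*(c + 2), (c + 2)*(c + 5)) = c + 2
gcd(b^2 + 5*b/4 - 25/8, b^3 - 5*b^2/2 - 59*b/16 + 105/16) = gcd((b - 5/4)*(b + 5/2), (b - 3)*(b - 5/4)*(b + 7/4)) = b - 5/4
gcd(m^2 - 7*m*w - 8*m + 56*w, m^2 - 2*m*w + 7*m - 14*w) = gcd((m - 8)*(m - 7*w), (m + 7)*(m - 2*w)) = 1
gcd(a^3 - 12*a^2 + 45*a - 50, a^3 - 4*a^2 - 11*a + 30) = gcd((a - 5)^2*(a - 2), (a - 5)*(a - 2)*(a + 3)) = a^2 - 7*a + 10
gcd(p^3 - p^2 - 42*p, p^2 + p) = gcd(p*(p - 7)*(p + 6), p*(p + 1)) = p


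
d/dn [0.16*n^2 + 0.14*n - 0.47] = 0.32*n + 0.14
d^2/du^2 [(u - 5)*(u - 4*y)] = 2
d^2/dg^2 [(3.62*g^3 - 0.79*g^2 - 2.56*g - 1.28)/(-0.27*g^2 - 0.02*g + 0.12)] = (4.44089209850063e-16*g^5 - 5.55111512312578e-17*g^4 + 0.127244000000001*g^3 + 0.765576*g^2 + 0.226368*g + 0.119008)/(0.019683*g^6 + 0.004374*g^5 - 0.02592*g^4 - 0.00388*g^3 + 0.01152*g^2 + 0.000864*g - 0.001728)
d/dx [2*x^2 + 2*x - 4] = 4*x + 2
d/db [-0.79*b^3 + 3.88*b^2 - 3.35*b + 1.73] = -2.37*b^2 + 7.76*b - 3.35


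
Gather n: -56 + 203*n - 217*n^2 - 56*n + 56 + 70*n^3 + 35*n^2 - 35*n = 70*n^3 - 182*n^2 + 112*n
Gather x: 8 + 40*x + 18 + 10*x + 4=50*x + 30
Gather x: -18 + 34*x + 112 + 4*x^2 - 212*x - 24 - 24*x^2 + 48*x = -20*x^2 - 130*x + 70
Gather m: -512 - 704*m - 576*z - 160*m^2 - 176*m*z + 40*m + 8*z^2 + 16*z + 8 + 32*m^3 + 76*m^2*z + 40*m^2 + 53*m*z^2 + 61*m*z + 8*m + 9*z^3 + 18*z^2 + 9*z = 32*m^3 + m^2*(76*z - 120) + m*(53*z^2 - 115*z - 656) + 9*z^3 + 26*z^2 - 551*z - 504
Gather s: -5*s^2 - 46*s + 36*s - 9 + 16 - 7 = -5*s^2 - 10*s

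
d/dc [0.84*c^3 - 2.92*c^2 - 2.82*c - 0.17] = 2.52*c^2 - 5.84*c - 2.82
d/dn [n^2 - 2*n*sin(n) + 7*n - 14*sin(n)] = -2*n*cos(n) + 2*n - 2*sin(n) - 14*cos(n) + 7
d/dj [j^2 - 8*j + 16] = 2*j - 8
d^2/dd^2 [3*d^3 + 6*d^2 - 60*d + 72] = 18*d + 12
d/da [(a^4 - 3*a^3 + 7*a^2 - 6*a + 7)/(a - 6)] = (3*a^4 - 30*a^3 + 61*a^2 - 84*a + 29)/(a^2 - 12*a + 36)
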